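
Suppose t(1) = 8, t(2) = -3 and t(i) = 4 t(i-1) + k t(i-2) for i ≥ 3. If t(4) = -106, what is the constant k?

-2

t(3) = -12 + 8k
t(4) = -48 + 29k
So -48 + 29k = -106, giving k = -2.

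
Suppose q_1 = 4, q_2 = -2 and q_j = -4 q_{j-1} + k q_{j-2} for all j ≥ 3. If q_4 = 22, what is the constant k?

q_3 = 8 + 4k
q_4 = -32 - 18k
So -32 - 18k = 22, giving k = -3.

-3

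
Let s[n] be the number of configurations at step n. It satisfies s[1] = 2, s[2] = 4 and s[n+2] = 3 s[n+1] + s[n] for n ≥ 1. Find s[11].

197288

s[3] = 3(4) + 2 = 14
s[4] = 3(14) + 4 = 46
s[5] = 3(46) + 14 = 152
s[6] = 3(152) + 46 = 502
s[7] = 3(502) + 152 = 1658
s[8] = 3(1658) + 502 = 5476
s[9] = 3(5476) + 1658 = 18086
s[10] = 3(18086) + 5476 = 59734
s[11] = 3(59734) + 18086 = 197288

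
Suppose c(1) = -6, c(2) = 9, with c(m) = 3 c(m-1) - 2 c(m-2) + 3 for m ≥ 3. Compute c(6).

537

c(3) = 3(9) - 2(-6) + 3 = 42
c(4) = 3(42) - 2(9) + 3 = 111
c(5) = 3(111) - 2(42) + 3 = 252
c(6) = 3(252) - 2(111) + 3 = 537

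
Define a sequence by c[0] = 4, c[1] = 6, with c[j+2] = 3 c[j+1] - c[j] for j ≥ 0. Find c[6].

c[2] = 3·6 - 4 = 14
c[3] = 3·14 - 6 = 36
c[4] = 3·36 - 14 = 94
c[5] = 3·94 - 36 = 246
c[6] = 3·246 - 94 = 644

644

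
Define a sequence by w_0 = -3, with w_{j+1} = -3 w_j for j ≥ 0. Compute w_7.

w_1 = -3(-3) = 9
w_2 = -3(9) = -27
w_3 = -3(-27) = 81
w_4 = -3(81) = -243
w_5 = -3(-243) = 729
w_6 = -3(729) = -2187
w_7 = -3(-2187) = 6561

6561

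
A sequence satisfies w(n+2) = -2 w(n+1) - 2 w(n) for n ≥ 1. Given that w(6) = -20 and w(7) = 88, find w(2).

5

Rearranging, w(n-2) = (w(n) + 2 w(n-1)) / -2.
w(5) = (88 + 2*(-20)) / -2 = 48/-2 = -24
w(4) = (-20 + 2*(-24)) / -2 = -68/-2 = 34
w(3) = (-24 + 2*34) / -2 = 44/-2 = -22
w(2) = (34 + 2*(-22)) / -2 = -10/-2 = 5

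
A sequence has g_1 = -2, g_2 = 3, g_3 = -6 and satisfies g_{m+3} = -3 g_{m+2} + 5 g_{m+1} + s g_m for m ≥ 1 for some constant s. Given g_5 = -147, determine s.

g_4 = 33 - 2s
g_5 = -129 + 9s
So -129 + 9s = -147, giving s = -2.

-2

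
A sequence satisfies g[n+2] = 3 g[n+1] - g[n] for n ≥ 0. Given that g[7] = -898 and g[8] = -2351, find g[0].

1

Rearranging, g[n-2] = -(g[n] - 3 g[n-1]).
g[6] = -(-2351 - 3·(-898)) = -343
g[5] = -(-898 - 3·(-343)) = -131
g[4] = -(-343 - 3·(-131)) = -50
g[3] = -(-131 - 3·(-50)) = -19
g[2] = -(-50 - 3·(-19)) = -7
g[1] = -(-19 - 3·(-7)) = -2
g[0] = -(-7 - 3·(-2)) = 1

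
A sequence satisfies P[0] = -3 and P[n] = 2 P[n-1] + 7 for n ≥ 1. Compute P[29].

2147483641

The fixed point is 7/(1 - 2) = -7, so P[n] + 7 = 2(P[n-1] + 7).
Hence P[n] = 4·2^n - 7.
P[29] = 4·2^{29} - 7 = 4·536870912 - 7 = 2147483641.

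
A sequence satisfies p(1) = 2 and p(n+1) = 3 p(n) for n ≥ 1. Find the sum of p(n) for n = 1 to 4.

p(2) = 3*2 = 6
p(3) = 3*6 = 18
p(4) = 3*18 = 54
Sum = 2 + 6 + 18 + 54 = 80

80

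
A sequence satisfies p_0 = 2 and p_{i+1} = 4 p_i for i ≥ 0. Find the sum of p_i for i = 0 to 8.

174762

p_1 = 4(2) = 8
p_2 = 4(8) = 32
p_3 = 4(32) = 128
p_4 = 4(128) = 512
p_5 = 4(512) = 2048
p_6 = 4(2048) = 8192
p_7 = 4(8192) = 32768
p_8 = 4(32768) = 131072
Sum = 2 + 8 + 32 + 128 + 512 + 2048 + 8192 + 32768 + 131072 = 174762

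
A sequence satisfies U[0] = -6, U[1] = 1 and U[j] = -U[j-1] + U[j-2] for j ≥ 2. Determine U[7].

61

U[2] = -1 + (-6) = -7
U[3] = -(-7) + 1 = 8
U[4] = -8 + (-7) = -15
U[5] = -(-15) + 8 = 23
U[6] = -23 + (-15) = -38
U[7] = -(-38) + 23 = 61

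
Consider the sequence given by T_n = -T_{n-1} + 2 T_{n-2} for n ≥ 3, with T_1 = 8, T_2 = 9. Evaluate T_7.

-13

T_3 = -9 + 2·8 = 7
T_4 = -7 + 2·9 = 11
T_5 = -11 + 2·7 = 3
T_6 = -3 + 2·11 = 19
T_7 = -19 + 2·3 = -13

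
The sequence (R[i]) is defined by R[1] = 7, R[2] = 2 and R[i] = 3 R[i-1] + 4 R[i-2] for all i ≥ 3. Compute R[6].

1838

R[3] = 3*2 + 4*7 = 34
R[4] = 3*34 + 4*2 = 110
R[5] = 3*110 + 4*34 = 466
R[6] = 3*466 + 4*110 = 1838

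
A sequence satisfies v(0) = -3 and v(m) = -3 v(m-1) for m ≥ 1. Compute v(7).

v(1) = -3·(-3) = 9
v(2) = -3·9 = -27
v(3) = -3·(-27) = 81
v(4) = -3·81 = -243
v(5) = -3·(-243) = 729
v(6) = -3·729 = -2187
v(7) = -3·(-2187) = 6561

6561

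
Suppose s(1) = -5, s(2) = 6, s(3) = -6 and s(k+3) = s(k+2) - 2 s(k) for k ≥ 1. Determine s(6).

s(4) = (-6) - 2·(-5) = 4
s(5) = 4 - 2·6 = -8
s(6) = (-8) - 2·(-6) = 4

4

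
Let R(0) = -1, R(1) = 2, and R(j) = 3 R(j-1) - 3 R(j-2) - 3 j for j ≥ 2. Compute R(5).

R(2) = 3·2 - 3·(-1) - 6 = 3
R(3) = 3·3 - 3·2 - 9 = -6
R(4) = 3·(-6) - 3·3 - 12 = -39
R(5) = 3·(-39) - 3·(-6) - 15 = -114

-114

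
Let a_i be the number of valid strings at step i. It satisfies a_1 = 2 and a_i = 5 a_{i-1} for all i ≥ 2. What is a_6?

6250

a_2 = 5*2 = 10
a_3 = 5*10 = 50
a_4 = 5*50 = 250
a_5 = 5*250 = 1250
a_6 = 5*1250 = 6250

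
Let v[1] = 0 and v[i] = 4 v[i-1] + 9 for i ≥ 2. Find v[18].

The fixed point is 9/(1 - 4) = -3, so v[i] + 3 = 4(v[i-1] + 3).
Hence v[i] = 3·4^{i-1} - 3.
v[18] = 3·4^{17} - 3 = 3·17179869184 - 3 = 51539607549.

51539607549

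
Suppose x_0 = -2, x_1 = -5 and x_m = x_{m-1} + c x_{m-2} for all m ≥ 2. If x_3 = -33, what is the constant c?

x_2 = -5 - 2c
x_3 = -5 - 7c
So -5 - 7c = -33, giving c = 4.

4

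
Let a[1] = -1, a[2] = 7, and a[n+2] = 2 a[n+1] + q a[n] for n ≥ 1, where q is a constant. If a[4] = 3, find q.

a[3] = 14 - q
a[4] = 28 + 5q
So 28 + 5q = 3, giving q = -5.

-5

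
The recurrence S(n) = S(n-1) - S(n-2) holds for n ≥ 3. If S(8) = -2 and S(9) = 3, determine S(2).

-2

Rearranging, S(n-2) = -(S(n) - S(n-1)).
S(7) = -(3 - (-2)) = -5
S(6) = -(-2 - (-5)) = -3
S(5) = -(-5 - (-3)) = 2
S(4) = -(-3 - 2) = 5
S(3) = -(2 - 5) = 3
S(2) = -(5 - 3) = -2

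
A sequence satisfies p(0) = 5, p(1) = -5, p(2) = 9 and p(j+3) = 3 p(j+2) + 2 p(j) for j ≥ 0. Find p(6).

p(3) = 3*9 + 2*5 = 37
p(4) = 3*37 + 2*(-5) = 101
p(5) = 3*101 + 2*9 = 321
p(6) = 3*321 + 2*37 = 1037

1037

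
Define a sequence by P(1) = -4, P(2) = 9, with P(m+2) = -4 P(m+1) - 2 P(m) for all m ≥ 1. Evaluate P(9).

-43456

P(3) = -4*9 - 2*(-4) = -28
P(4) = -4*(-28) - 2*9 = 94
P(5) = -4*94 - 2*(-28) = -320
P(6) = -4*(-320) - 2*94 = 1092
P(7) = -4*1092 - 2*(-320) = -3728
P(8) = -4*(-3728) - 2*1092 = 12728
P(9) = -4*12728 - 2*(-3728) = -43456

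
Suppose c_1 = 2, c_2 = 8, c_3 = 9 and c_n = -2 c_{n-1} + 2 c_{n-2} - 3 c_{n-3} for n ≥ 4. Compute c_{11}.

13618

c_4 = -2·9 + 2·8 - 3·2 = -8
c_5 = -2·(-8) + 2·9 - 3·8 = 10
c_6 = -2·10 + 2·(-8) - 3·9 = -63
c_7 = -2·(-63) + 2·10 - 3·(-8) = 170
c_8 = -2·170 + 2·(-63) - 3·10 = -496
c_9 = -2·(-496) + 2·170 - 3·(-63) = 1521
c_{10} = -2·1521 + 2·(-496) - 3·170 = -4544
c_{11} = -2·(-4544) + 2·1521 - 3·(-496) = 13618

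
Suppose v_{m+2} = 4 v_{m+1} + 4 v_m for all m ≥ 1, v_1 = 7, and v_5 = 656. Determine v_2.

Let v_2 = x.
v_3 = 28 + 4x
v_4 = 112 + 20x
v_5 = 560 + 96x
So 560 + 96x = 656, giving x = 1.

1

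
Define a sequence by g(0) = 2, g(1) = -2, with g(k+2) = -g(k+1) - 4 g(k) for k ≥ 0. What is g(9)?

g(2) = -(-2) - 4*2 = -6
g(3) = -(-6) - 4*(-2) = 14
g(4) = -14 - 4*(-6) = 10
g(5) = -10 - 4*14 = -66
g(6) = -(-66) - 4*10 = 26
g(7) = -26 - 4*(-66) = 238
g(8) = -238 - 4*26 = -342
g(9) = -(-342) - 4*238 = -610

-610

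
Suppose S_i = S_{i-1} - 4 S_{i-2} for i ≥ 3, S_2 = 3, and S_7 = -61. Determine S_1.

Let S_1 = z.
S_3 = 3 - 4z
S_4 = -9 - 4z
S_5 = -21 + 12z
S_6 = 15 + 28z
S_7 = 99 - 20z
So 99 - 20z = -61, giving z = 8.

8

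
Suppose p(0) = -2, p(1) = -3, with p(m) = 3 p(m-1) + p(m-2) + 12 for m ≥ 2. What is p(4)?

p(2) = 3*(-3) + (-2) + 12 = 1
p(3) = 3*1 + (-3) + 12 = 12
p(4) = 3*12 + 1 + 12 = 49

49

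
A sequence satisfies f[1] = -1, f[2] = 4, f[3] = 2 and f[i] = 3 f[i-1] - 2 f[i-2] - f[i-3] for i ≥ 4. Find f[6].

-33

f[4] = 3·2 - 2·4 - (-1) = -1
f[5] = 3·(-1) - 2·2 - 4 = -11
f[6] = 3·(-11) - 2·(-1) - 2 = -33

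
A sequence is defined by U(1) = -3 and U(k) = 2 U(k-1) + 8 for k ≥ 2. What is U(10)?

2552

U(2) = 2·(-3) + 8 = 2
U(3) = 2·2 + 8 = 12
U(4) = 2·12 + 8 = 32
U(5) = 2·32 + 8 = 72
U(6) = 2·72 + 8 = 152
U(7) = 2·152 + 8 = 312
U(8) = 2·312 + 8 = 632
U(9) = 2·632 + 8 = 1272
U(10) = 2·1272 + 8 = 2552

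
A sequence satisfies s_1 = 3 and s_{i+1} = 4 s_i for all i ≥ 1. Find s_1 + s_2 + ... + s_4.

s_2 = 4·3 = 12
s_3 = 4·12 = 48
s_4 = 4·48 = 192
Sum = 3 + 12 + 48 + 192 = 255

255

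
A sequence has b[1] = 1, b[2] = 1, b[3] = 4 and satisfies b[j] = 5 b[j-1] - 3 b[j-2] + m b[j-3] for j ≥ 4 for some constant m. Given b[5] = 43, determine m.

b[4] = 17 + m
b[5] = 73 + 6m
So 73 + 6m = 43, giving m = -5.

-5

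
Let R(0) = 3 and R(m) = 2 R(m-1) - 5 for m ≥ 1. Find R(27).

-268435451

The fixed point is -5/(1 - 2) = 5, so R(m) - 5 = 2(R(m-1) - 5).
Hence R(m) = -2·2^m + 5.
R(27) = -2·2^{27} + 5 = -2·134217728 + 5 = -268435451.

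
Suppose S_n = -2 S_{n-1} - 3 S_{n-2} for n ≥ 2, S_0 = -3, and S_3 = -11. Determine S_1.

7

Let S_1 = y.
S_2 = 9 - 2y
S_3 = -18 + y
So -18 + y = -11, giving y = 7.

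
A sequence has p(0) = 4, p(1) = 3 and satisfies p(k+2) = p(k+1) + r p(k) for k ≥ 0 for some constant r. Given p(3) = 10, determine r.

p(2) = 3 + 4r
p(3) = 3 + 7r
So 3 + 7r = 10, giving r = 1.

1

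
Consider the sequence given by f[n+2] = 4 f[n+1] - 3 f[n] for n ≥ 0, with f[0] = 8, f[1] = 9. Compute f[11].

88581

f[2] = 4·9 - 3·8 = 12
f[3] = 4·12 - 3·9 = 21
f[4] = 4·21 - 3·12 = 48
f[5] = 4·48 - 3·21 = 129
f[6] = 4·129 - 3·48 = 372
f[7] = 4·372 - 3·129 = 1101
f[8] = 4·1101 - 3·372 = 3288
f[9] = 4·3288 - 3·1101 = 9849
f[10] = 4·9849 - 3·3288 = 29532
f[11] = 4·29532 - 3·9849 = 88581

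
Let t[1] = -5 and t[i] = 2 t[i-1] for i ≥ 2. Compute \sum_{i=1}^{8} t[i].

-1275

t[2] = 2·(-5) = -10
t[3] = 2·(-10) = -20
t[4] = 2·(-20) = -40
t[5] = 2·(-40) = -80
t[6] = 2·(-80) = -160
t[7] = 2·(-160) = -320
t[8] = 2·(-320) = -640
Sum = (-5) + (-10) + (-20) + (-40) + (-80) + (-160) + (-320) + (-640) = -1275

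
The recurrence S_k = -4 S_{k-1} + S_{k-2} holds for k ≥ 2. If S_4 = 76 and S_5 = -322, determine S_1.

-2

Rearranging, S_{k-2} = S_k + 4 S_{k-1}.
S_3 = -322 + 4*76 = -18
S_2 = 76 + 4*(-18) = 4
S_1 = -18 + 4*4 = -2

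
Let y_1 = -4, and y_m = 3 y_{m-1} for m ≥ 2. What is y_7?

-2916

y_2 = 3·(-4) = -12
y_3 = 3·(-12) = -36
y_4 = 3·(-36) = -108
y_5 = 3·(-108) = -324
y_6 = 3·(-324) = -972
y_7 = 3·(-972) = -2916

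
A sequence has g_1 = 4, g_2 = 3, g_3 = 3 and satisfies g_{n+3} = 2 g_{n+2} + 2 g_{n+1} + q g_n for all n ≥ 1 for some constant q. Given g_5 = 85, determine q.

5

g_4 = 12 + 4q
g_5 = 30 + 11q
So 30 + 11q = 85, giving q = 5.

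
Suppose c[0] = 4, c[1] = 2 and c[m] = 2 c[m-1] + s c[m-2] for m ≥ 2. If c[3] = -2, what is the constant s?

c[2] = 4 + 4s
c[3] = 8 + 10s
So 8 + 10s = -2, giving s = -1.

-1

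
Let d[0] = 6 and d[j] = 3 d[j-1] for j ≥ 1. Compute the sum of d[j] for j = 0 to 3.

d[1] = 3·6 = 18
d[2] = 3·18 = 54
d[3] = 3·54 = 162
Sum = 6 + 18 + 54 + 162 = 240

240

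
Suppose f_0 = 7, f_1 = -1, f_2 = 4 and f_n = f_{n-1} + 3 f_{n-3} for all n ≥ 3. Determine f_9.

f_3 = 4 + 3*7 = 25
f_4 = 25 + 3*(-1) = 22
f_5 = 22 + 3*4 = 34
f_6 = 34 + 3*25 = 109
f_7 = 109 + 3*22 = 175
f_8 = 175 + 3*34 = 277
f_9 = 277 + 3*109 = 604

604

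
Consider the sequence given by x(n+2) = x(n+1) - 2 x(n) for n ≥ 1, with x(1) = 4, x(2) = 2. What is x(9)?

x(3) = 2 - 2(4) = -6
x(4) = (-6) - 2(2) = -10
x(5) = (-10) - 2(-6) = 2
x(6) = 2 - 2(-10) = 22
x(7) = 22 - 2(2) = 18
x(8) = 18 - 2(22) = -26
x(9) = (-26) - 2(18) = -62

-62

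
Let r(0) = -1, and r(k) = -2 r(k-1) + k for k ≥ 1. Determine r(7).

r(1) = -2(-1) + 1 = 3
r(2) = -2(3) + 2 = -4
r(3) = -2(-4) + 3 = 11
r(4) = -2(11) + 4 = -18
r(5) = -2(-18) + 5 = 41
r(6) = -2(41) + 6 = -76
r(7) = -2(-76) + 7 = 159

159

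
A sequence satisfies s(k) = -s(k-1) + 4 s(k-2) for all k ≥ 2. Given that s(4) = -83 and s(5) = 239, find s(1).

7

Rearranging, s(k-2) = (s(k) + s(k-1)) / 4.
s(3) = (239 + (-83)) / 4 = 156/4 = 39
s(2) = (-83 + 39) / 4 = -44/4 = -11
s(1) = (39 + (-11)) / 4 = 28/4 = 7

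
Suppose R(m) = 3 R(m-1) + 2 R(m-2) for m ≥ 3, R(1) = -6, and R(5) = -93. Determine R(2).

Let R(2) = y.
R(3) = -12 + 3y
R(4) = -36 + 11y
R(5) = -132 + 39y
So -132 + 39y = -93, giving y = 1.

1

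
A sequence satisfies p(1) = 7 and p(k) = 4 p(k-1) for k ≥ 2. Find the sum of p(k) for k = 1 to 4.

p(2) = 4·7 = 28
p(3) = 4·28 = 112
p(4) = 4·112 = 448
Sum = 7 + 28 + 112 + 448 = 595

595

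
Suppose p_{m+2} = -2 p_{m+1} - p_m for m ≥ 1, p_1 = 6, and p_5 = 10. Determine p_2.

Let p_2 = v.
p_3 = -6 - 2v
p_4 = 12 + 3v
p_5 = -18 - 4v
So -18 - 4v = 10, giving v = -7.

-7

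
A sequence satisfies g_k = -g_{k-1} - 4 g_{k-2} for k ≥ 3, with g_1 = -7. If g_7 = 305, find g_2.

-5

Let g_2 = y.
g_3 = 28 - y
g_4 = -28 - 3y
g_5 = -84 + 7y
g_6 = 196 + 5y
g_7 = 140 - 33y
So 140 - 33y = 305, giving y = -5.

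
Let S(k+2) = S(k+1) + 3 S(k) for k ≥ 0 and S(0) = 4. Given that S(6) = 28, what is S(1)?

Let S(1) = w.
S(2) = 12 + w
S(3) = 12 + 4w
S(4) = 48 + 7w
S(5) = 84 + 19w
S(6) = 228 + 40w
So 228 + 40w = 28, giving w = -5.

-5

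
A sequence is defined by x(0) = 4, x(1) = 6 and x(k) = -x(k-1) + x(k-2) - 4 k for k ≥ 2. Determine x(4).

x(2) = -6 + 4 - 8 = -10
x(3) = -(-10) + 6 - 12 = 4
x(4) = -4 + (-10) - 16 = -30

-30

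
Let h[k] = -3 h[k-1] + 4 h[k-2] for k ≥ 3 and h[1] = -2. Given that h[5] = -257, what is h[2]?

3

Let h[2] = y.
h[3] = -8 - 3y
h[4] = 24 + 13y
h[5] = -104 - 51y
So -104 - 51y = -257, giving y = 3.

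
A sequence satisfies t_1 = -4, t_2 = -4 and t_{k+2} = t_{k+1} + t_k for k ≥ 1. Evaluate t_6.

t_3 = (-4) + (-4) = -8
t_4 = (-8) + (-4) = -12
t_5 = (-12) + (-8) = -20
t_6 = (-20) + (-12) = -32

-32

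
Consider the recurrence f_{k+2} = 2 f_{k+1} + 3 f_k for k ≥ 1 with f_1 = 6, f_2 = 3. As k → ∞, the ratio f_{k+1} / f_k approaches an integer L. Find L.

The characteristic equation is r^2 - 2r - 3 = 0, which factors as (r - 3)(r + 1) = 0.
So the roots are 3 and -1. Since |3| > |-1| and the coefficient of 3^k is non-zero, the ratio tends to 3.

3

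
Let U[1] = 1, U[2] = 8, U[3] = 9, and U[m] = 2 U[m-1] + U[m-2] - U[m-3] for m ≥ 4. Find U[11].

U[4] = 2·9 + 8 - 1 = 25
U[5] = 2·25 + 9 - 8 = 51
U[6] = 2·51 + 25 - 9 = 118
U[7] = 2·118 + 51 - 25 = 262
U[8] = 2·262 + 118 - 51 = 591
U[9] = 2·591 + 262 - 118 = 1326
U[10] = 2·1326 + 591 - 262 = 2981
U[11] = 2·2981 + 1326 - 591 = 6697

6697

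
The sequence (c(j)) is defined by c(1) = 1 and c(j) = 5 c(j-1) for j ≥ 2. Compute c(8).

c(2) = 5*1 = 5
c(3) = 5*5 = 25
c(4) = 5*25 = 125
c(5) = 5*125 = 625
c(6) = 5*625 = 3125
c(7) = 5*3125 = 15625
c(8) = 5*15625 = 78125

78125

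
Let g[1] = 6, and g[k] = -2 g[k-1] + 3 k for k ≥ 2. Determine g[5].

g[2] = -2(6) + 6 = -6
g[3] = -2(-6) + 9 = 21
g[4] = -2(21) + 12 = -30
g[5] = -2(-30) + 15 = 75

75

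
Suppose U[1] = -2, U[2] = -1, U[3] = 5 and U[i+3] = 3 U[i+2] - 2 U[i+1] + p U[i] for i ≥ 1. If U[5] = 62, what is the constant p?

-3

U[4] = 17 - 2p
U[5] = 41 - 7p
So 41 - 7p = 62, giving p = -3.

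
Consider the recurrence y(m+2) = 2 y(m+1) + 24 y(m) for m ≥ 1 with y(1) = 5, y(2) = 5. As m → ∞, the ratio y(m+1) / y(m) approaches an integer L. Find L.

The characteristic equation is r^2 - 2r - 24 = 0, which factors as (r - 6)(r + 4) = 0.
So the roots are 6 and -4. Since |6| > |-4| and the coefficient of 6^m is non-zero, the ratio tends to 6.

6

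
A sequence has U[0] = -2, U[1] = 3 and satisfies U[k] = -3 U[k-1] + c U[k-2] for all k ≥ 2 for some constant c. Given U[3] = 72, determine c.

5

U[2] = -9 - 2c
U[3] = 27 + 9c
So 27 + 9c = 72, giving c = 5.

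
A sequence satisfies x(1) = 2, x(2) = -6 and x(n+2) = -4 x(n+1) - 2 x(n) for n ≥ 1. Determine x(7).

2704

x(3) = -4(-6) - 2(2) = 20
x(4) = -4(20) - 2(-6) = -68
x(5) = -4(-68) - 2(20) = 232
x(6) = -4(232) - 2(-68) = -792
x(7) = -4(-792) - 2(232) = 2704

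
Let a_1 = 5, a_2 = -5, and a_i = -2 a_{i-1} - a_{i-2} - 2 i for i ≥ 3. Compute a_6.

3

a_3 = -2*(-5) - 5 - 6 = -1
a_4 = -2*(-1) - (-5) - 8 = -1
a_5 = -2*(-1) - (-1) - 10 = -7
a_6 = -2*(-7) - (-1) - 12 = 3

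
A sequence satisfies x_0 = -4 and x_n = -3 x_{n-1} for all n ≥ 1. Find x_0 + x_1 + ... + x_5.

728

x_1 = -3*(-4) = 12
x_2 = -3*12 = -36
x_3 = -3*(-36) = 108
x_4 = -3*108 = -324
x_5 = -3*(-324) = 972
Sum = (-4) + 12 + (-36) + 108 + (-324) + 972 = 728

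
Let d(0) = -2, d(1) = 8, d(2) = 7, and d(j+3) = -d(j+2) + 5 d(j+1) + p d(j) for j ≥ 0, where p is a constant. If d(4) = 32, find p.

3

d(3) = 33 - 2p
d(4) = 2 + 10p
So 2 + 10p = 32, giving p = 3.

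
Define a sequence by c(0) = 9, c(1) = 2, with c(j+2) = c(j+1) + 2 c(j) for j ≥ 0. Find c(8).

944

c(2) = 2 + 2(9) = 20
c(3) = 20 + 2(2) = 24
c(4) = 24 + 2(20) = 64
c(5) = 64 + 2(24) = 112
c(6) = 112 + 2(64) = 240
c(7) = 240 + 2(112) = 464
c(8) = 464 + 2(240) = 944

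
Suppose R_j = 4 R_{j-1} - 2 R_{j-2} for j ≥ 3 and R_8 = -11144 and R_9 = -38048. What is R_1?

Rearranging, R_{j-2} = (R_j - 4 R_{j-1}) / -2.
R_7 = (-38048 - 4(-11144)) / -2 = 6528/-2 = -3264
R_6 = (-11144 - 4(-3264)) / -2 = 1912/-2 = -956
R_5 = (-3264 - 4(-956)) / -2 = 560/-2 = -280
R_4 = (-956 - 4(-280)) / -2 = 164/-2 = -82
R_3 = (-280 - 4(-82)) / -2 = 48/-2 = -24
R_2 = (-82 - 4(-24)) / -2 = 14/-2 = -7
R_1 = (-24 - 4(-7)) / -2 = 4/-2 = -2

-2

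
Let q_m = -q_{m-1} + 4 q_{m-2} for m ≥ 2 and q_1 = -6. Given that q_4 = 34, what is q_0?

-1

Let q_0 = x.
q_2 = 6 + 4x
q_3 = -30 - 4x
q_4 = 54 + 20x
So 54 + 20x = 34, giving x = -1.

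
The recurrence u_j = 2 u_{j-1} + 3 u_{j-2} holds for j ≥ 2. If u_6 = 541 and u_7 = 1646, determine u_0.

-5

Rearranging, u_{j-2} = (u_j - 2 u_{j-1}) / 3.
u_5 = (1646 - 2*541) / 3 = 564/3 = 188
u_4 = (541 - 2*188) / 3 = 165/3 = 55
u_3 = (188 - 2*55) / 3 = 78/3 = 26
u_2 = (55 - 2*26) / 3 = 3/3 = 1
u_1 = (26 - 2*1) / 3 = 24/3 = 8
u_0 = (1 - 2*8) / 3 = -15/3 = -5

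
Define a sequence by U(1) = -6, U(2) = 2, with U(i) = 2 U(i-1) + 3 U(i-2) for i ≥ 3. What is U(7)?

-734

U(3) = 2(2) + 3(-6) = -14
U(4) = 2(-14) + 3(2) = -22
U(5) = 2(-22) + 3(-14) = -86
U(6) = 2(-86) + 3(-22) = -238
U(7) = 2(-238) + 3(-86) = -734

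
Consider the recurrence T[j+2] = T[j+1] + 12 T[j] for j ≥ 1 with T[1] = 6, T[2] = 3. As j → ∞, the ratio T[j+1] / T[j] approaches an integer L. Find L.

4

The characteristic equation is r^2 - r - 12 = 0, which factors as (r - 4)(r + 3) = 0.
So the roots are 4 and -3. Since |4| > |-3| and the coefficient of 4^j is non-zero, the ratio tends to 4.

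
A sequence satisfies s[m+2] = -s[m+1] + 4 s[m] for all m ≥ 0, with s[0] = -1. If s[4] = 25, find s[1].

-5

Let s[1] = x.
s[2] = -4 - x
s[3] = 4 + 5x
s[4] = -20 - 9x
So -20 - 9x = 25, giving x = -5.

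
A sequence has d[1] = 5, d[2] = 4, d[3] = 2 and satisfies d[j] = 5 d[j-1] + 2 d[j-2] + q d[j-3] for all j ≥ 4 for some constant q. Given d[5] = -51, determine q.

d[4] = 18 + 5q
d[5] = 94 + 29q
So 94 + 29q = -51, giving q = -5.

-5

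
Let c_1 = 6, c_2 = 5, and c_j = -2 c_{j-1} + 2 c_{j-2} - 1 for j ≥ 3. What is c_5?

-13

c_3 = -2·5 + 2·6 - 1 = 1
c_4 = -2·1 + 2·5 - 1 = 7
c_5 = -2·7 + 2·1 - 1 = -13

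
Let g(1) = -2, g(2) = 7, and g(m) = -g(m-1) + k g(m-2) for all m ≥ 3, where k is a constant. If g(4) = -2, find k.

g(3) = -7 - 2k
g(4) = 7 + 9k
So 7 + 9k = -2, giving k = -1.

-1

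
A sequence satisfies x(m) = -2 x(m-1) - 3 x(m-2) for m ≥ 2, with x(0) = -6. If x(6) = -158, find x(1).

Let x(1) = z.
x(2) = 18 - 2z
x(3) = -36 + z
x(4) = 18 + 4z
x(5) = 72 - 11z
x(6) = -198 + 10z
So -198 + 10z = -158, giving z = 4.

4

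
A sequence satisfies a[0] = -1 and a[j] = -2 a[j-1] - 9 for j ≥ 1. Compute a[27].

The fixed point is -9/(1 + 2) = -3, so a[j] + 3 = -2(a[j-1] + 3).
Hence a[j] = 2·(-2)^j - 3.
a[27] = 2·(-2)^{27} - 3 = 2·-134217728 - 3 = -268435459.

-268435459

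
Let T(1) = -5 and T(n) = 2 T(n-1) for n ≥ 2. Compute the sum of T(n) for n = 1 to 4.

T(2) = 2(-5) = -10
T(3) = 2(-10) = -20
T(4) = 2(-20) = -40
Sum = (-5) + (-10) + (-20) + (-40) = -75

-75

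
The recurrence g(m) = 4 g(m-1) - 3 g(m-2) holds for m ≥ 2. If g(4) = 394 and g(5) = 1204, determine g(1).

4

Rearranging, g(m-2) = (g(m) - 4 g(m-1)) / -3.
g(3) = (1204 - 4(394)) / -3 = -372/-3 = 124
g(2) = (394 - 4(124)) / -3 = -102/-3 = 34
g(1) = (124 - 4(34)) / -3 = -12/-3 = 4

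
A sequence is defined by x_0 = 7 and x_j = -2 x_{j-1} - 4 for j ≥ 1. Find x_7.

-1068

x_1 = -2*7 - 4 = -18
x_2 = -2*(-18) - 4 = 32
x_3 = -2*32 - 4 = -68
x_4 = -2*(-68) - 4 = 132
x_5 = -2*132 - 4 = -268
x_6 = -2*(-268) - 4 = 532
x_7 = -2*532 - 4 = -1068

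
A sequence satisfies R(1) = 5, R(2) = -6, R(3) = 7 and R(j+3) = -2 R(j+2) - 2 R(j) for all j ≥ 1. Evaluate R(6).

-134

R(4) = -2*7 - 2*5 = -24
R(5) = -2*(-24) - 2*(-6) = 60
R(6) = -2*60 - 2*7 = -134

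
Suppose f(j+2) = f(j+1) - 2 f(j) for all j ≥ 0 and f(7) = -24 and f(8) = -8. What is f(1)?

-2

Rearranging, f(j-2) = (f(j) - f(j-1)) / -2.
f(6) = (-8 - (-24)) / -2 = 16/-2 = -8
f(5) = (-24 - (-8)) / -2 = -16/-2 = 8
f(4) = (-8 - 8) / -2 = -16/-2 = 8
f(3) = (8 - 8) / -2 = 0/-2 = 0
f(2) = (8 - 0) / -2 = 8/-2 = -4
f(1) = (0 - (-4)) / -2 = 4/-2 = -2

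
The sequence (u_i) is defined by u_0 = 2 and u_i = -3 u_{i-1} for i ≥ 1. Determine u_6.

u_1 = -3·2 = -6
u_2 = -3·(-6) = 18
u_3 = -3·18 = -54
u_4 = -3·(-54) = 162
u_5 = -3·162 = -486
u_6 = -3·(-486) = 1458

1458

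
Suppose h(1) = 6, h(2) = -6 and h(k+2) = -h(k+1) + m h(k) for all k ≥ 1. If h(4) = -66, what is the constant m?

5

h(3) = 6 + 6m
h(4) = -6 - 12m
So -6 - 12m = -66, giving m = 5.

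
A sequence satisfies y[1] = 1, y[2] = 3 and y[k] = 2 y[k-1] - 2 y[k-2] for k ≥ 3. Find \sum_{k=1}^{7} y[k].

-22

y[3] = 2(3) - 2(1) = 4
y[4] = 2(4) - 2(3) = 2
y[5] = 2(2) - 2(4) = -4
y[6] = 2(-4) - 2(2) = -12
y[7] = 2(-12) - 2(-4) = -16
Sum = 1 + 3 + 4 + 2 + (-4) + (-12) + (-16) = -22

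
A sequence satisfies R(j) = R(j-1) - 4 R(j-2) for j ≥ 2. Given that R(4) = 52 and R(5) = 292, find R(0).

Rearranging, R(j-2) = (R(j) - R(j-1)) / -4.
R(3) = (292 - 52) / -4 = 240/-4 = -60
R(2) = (52 - (-60)) / -4 = 112/-4 = -28
R(1) = (-60 - (-28)) / -4 = -32/-4 = 8
R(0) = (-28 - 8) / -4 = -36/-4 = 9

9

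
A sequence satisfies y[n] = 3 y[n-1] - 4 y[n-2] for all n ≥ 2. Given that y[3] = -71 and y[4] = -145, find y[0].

Rearranging, y[n-2] = (y[n] - 3 y[n-1]) / -4.
y[2] = (-145 - 3*(-71)) / -4 = 68/-4 = -17
y[1] = (-71 - 3*(-17)) / -4 = -20/-4 = 5
y[0] = (-17 - 3*5) / -4 = -32/-4 = 8

8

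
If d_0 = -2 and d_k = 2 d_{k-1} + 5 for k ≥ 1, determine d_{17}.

The fixed point is 5/(1 - 2) = -5, so d_k + 5 = 2(d_{k-1} + 5).
Hence d_k = 3·2^k - 5.
d_{17} = 3·2^{17} - 5 = 3·131072 - 5 = 393211.

393211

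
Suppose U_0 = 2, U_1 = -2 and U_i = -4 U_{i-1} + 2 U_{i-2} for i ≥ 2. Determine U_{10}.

1799872

U_2 = -4*(-2) + 2*2 = 12
U_3 = -4*12 + 2*(-2) = -52
U_4 = -4*(-52) + 2*12 = 232
U_5 = -4*232 + 2*(-52) = -1032
U_6 = -4*(-1032) + 2*232 = 4592
U_7 = -4*4592 + 2*(-1032) = -20432
U_8 = -4*(-20432) + 2*4592 = 90912
U_9 = -4*90912 + 2*(-20432) = -404512
U_{10} = -4*(-404512) + 2*90912 = 1799872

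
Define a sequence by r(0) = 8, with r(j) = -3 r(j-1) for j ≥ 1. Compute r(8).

r(1) = -3*8 = -24
r(2) = -3*(-24) = 72
r(3) = -3*72 = -216
r(4) = -3*(-216) = 648
r(5) = -3*648 = -1944
r(6) = -3*(-1944) = 5832
r(7) = -3*5832 = -17496
r(8) = -3*(-17496) = 52488

52488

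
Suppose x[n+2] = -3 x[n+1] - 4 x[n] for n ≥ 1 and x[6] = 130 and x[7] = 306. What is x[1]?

9

Rearranging, x[n-2] = (x[n] + 3 x[n-1]) / -4.
x[5] = (306 + 3·130) / -4 = 696/-4 = -174
x[4] = (130 + 3·(-174)) / -4 = -392/-4 = 98
x[3] = (-174 + 3·98) / -4 = 120/-4 = -30
x[2] = (98 + 3·(-30)) / -4 = 8/-4 = -2
x[1] = (-30 + 3·(-2)) / -4 = -36/-4 = 9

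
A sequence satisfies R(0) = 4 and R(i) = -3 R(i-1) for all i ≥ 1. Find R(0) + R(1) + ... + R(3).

R(1) = -3*4 = -12
R(2) = -3*(-12) = 36
R(3) = -3*36 = -108
Sum = 4 + (-12) + 36 + (-108) = -80

-80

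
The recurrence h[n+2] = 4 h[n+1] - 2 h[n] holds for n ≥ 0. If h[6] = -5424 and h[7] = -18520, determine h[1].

Rearranging, h[n-2] = (h[n] - 4 h[n-1]) / -2.
h[5] = (-18520 - 4*(-5424)) / -2 = 3176/-2 = -1588
h[4] = (-5424 - 4*(-1588)) / -2 = 928/-2 = -464
h[3] = (-1588 - 4*(-464)) / -2 = 268/-2 = -134
h[2] = (-464 - 4*(-134)) / -2 = 72/-2 = -36
h[1] = (-134 - 4*(-36)) / -2 = 10/-2 = -5

-5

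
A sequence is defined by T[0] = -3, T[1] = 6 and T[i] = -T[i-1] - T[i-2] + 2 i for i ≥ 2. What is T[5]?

3

T[2] = -6 - (-3) + 4 = 1
T[3] = -1 - 6 + 6 = -1
T[4] = -(-1) - 1 + 8 = 8
T[5] = -8 - (-1) + 10 = 3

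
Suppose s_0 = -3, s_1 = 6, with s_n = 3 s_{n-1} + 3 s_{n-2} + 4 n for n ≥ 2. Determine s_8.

65249

s_2 = 3(6) + 3(-3) + 8 = 17
s_3 = 3(17) + 3(6) + 12 = 81
s_4 = 3(81) + 3(17) + 16 = 310
s_5 = 3(310) + 3(81) + 20 = 1193
s_6 = 3(1193) + 3(310) + 24 = 4533
s_7 = 3(4533) + 3(1193) + 28 = 17206
s_8 = 3(17206) + 3(4533) + 32 = 65249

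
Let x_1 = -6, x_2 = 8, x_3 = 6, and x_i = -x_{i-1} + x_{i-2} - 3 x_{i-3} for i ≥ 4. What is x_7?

-138

x_4 = -6 + 8 - 3(-6) = 20
x_5 = -20 + 6 - 3(8) = -38
x_6 = -(-38) + 20 - 3(6) = 40
x_7 = -40 + (-38) - 3(20) = -138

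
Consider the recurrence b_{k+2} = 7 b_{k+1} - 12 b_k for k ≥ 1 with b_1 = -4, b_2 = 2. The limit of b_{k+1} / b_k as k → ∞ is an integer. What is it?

4

The characteristic equation is r^2 - 7r + 12 = 0, which factors as (r - 4)(r - 3) = 0.
So the roots are 4 and 3. Since |4| > |3| and the coefficient of 4^k is non-zero, the ratio tends to 4.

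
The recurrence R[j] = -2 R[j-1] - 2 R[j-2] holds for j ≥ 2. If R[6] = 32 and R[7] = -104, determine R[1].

-5

Rearranging, R[j-2] = (R[j] + 2 R[j-1]) / -2.
R[5] = (-104 + 2*32) / -2 = -40/-2 = 20
R[4] = (32 + 2*20) / -2 = 72/-2 = -36
R[3] = (20 + 2*(-36)) / -2 = -52/-2 = 26
R[2] = (-36 + 2*26) / -2 = 16/-2 = -8
R[1] = (26 + 2*(-8)) / -2 = 10/-2 = -5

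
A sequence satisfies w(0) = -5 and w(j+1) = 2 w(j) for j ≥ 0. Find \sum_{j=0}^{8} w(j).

-2555

w(1) = 2·(-5) = -10
w(2) = 2·(-10) = -20
w(3) = 2·(-20) = -40
w(4) = 2·(-40) = -80
w(5) = 2·(-80) = -160
w(6) = 2·(-160) = -320
w(7) = 2·(-320) = -640
w(8) = 2·(-640) = -1280
Sum = (-5) + (-10) + (-20) + (-40) + (-80) + (-160) + (-320) + (-640) + (-1280) = -2555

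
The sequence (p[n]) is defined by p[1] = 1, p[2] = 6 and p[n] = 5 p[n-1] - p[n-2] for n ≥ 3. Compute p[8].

p[3] = 5(6) - 1 = 29
p[4] = 5(29) - 6 = 139
p[5] = 5(139) - 29 = 666
p[6] = 5(666) - 139 = 3191
p[7] = 5(3191) - 666 = 15289
p[8] = 5(15289) - 3191 = 73254

73254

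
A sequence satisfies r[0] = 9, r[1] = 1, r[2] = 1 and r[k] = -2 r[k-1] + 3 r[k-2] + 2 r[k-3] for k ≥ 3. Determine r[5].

125

r[3] = -2(1) + 3(1) + 2(9) = 19
r[4] = -2(19) + 3(1) + 2(1) = -33
r[5] = -2(-33) + 3(19) + 2(1) = 125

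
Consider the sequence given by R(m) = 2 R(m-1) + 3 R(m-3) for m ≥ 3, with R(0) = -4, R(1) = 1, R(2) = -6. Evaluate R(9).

R(3) = 2*(-6) + 3*(-4) = -24
R(4) = 2*(-24) + 3*1 = -45
R(5) = 2*(-45) + 3*(-6) = -108
R(6) = 2*(-108) + 3*(-24) = -288
R(7) = 2*(-288) + 3*(-45) = -711
R(8) = 2*(-711) + 3*(-108) = -1746
R(9) = 2*(-1746) + 3*(-288) = -4356

-4356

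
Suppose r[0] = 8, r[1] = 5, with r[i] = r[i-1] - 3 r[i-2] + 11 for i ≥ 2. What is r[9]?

360

r[2] = 5 - 3(8) + 11 = -8
r[3] = (-8) - 3(5) + 11 = -12
r[4] = (-12) - 3(-8) + 11 = 23
r[5] = 23 - 3(-12) + 11 = 70
r[6] = 70 - 3(23) + 11 = 12
r[7] = 12 - 3(70) + 11 = -187
r[8] = (-187) - 3(12) + 11 = -212
r[9] = (-212) - 3(-187) + 11 = 360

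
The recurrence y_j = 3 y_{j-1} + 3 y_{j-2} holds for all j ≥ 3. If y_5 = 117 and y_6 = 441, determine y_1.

Rearranging, y_{j-2} = (y_j - 3 y_{j-1}) / 3.
y_4 = (441 - 3(117)) / 3 = 90/3 = 30
y_3 = (117 - 3(30)) / 3 = 27/3 = 9
y_2 = (30 - 3(9)) / 3 = 3/3 = 1
y_1 = (9 - 3(1)) / 3 = 6/3 = 2

2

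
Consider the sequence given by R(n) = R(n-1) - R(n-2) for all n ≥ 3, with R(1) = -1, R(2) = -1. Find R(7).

R(3) = (-1) - (-1) = 0
R(4) = 0 - (-1) = 1
R(5) = 1 - 0 = 1
R(6) = 1 - 1 = 0
R(7) = 0 - 1 = -1

-1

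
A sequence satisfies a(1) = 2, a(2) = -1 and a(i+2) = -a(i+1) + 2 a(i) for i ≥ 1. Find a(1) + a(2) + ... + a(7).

a(3) = -(-1) + 2·2 = 5
a(4) = -5 + 2·(-1) = -7
a(5) = -(-7) + 2·5 = 17
a(6) = -17 + 2·(-7) = -31
a(7) = -(-31) + 2·17 = 65
Sum = 2 + (-1) + 5 + (-7) + 17 + (-31) + 65 = 50

50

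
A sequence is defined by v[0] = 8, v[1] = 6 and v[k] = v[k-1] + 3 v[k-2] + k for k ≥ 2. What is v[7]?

1740

v[2] = 6 + 3·8 + 2 = 32
v[3] = 32 + 3·6 + 3 = 53
v[4] = 53 + 3·32 + 4 = 153
v[5] = 153 + 3·53 + 5 = 317
v[6] = 317 + 3·153 + 6 = 782
v[7] = 782 + 3·317 + 7 = 1740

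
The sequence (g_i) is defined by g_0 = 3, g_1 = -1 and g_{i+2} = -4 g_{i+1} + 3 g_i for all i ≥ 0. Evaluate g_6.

g_2 = -4(-1) + 3(3) = 13
g_3 = -4(13) + 3(-1) = -55
g_4 = -4(-55) + 3(13) = 259
g_5 = -4(259) + 3(-55) = -1201
g_6 = -4(-1201) + 3(259) = 5581

5581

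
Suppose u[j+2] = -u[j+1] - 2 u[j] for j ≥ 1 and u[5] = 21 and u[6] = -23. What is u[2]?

5

Rearranging, u[j-2] = (u[j] + u[j-1]) / -2.
u[4] = (-23 + 21) / -2 = -2/-2 = 1
u[3] = (21 + 1) / -2 = 22/-2 = -11
u[2] = (1 + (-11)) / -2 = -10/-2 = 5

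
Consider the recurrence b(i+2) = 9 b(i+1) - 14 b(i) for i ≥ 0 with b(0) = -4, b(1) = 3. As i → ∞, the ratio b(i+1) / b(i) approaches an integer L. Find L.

The characteristic equation is r^2 - 9r + 14 = 0, which factors as (r - 7)(r - 2) = 0.
So the roots are 7 and 2. Since |7| > |2| and the coefficient of 7^i is non-zero, the ratio tends to 7.

7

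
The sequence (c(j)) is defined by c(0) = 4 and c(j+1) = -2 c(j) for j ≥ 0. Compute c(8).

c(1) = -2(4) = -8
c(2) = -2(-8) = 16
c(3) = -2(16) = -32
c(4) = -2(-32) = 64
c(5) = -2(64) = -128
c(6) = -2(-128) = 256
c(7) = -2(256) = -512
c(8) = -2(-512) = 1024

1024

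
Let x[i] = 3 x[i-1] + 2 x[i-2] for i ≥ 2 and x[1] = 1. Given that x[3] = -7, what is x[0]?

Let x[0] = w.
x[2] = 3 + 2w
x[3] = 11 + 6w
So 11 + 6w = -7, giving w = -3.

-3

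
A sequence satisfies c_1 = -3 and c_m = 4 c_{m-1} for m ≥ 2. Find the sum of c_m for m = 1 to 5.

-1023

c_2 = 4·(-3) = -12
c_3 = 4·(-12) = -48
c_4 = 4·(-48) = -192
c_5 = 4·(-192) = -768
Sum = (-3) + (-12) + (-48) + (-192) + (-768) = -1023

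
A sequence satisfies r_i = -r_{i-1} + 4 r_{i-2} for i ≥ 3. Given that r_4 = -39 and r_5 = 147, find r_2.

-3

Rearranging, r_{i-2} = (r_i + r_{i-1}) / 4.
r_3 = (147 + (-39)) / 4 = 108/4 = 27
r_2 = (-39 + 27) / 4 = -12/4 = -3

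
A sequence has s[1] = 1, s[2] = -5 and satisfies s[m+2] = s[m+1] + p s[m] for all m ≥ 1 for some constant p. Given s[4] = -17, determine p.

s[3] = -5 + p
s[4] = -5 - 4p
So -5 - 4p = -17, giving p = 3.

3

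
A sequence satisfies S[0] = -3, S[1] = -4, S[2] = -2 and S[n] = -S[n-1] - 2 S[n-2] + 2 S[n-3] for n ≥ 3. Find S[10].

-172

S[3] = -(-2) - 2(-4) + 2(-3) = 4
S[4] = -4 - 2(-2) + 2(-4) = -8
S[5] = -(-8) - 2(4) + 2(-2) = -4
S[6] = -(-4) - 2(-8) + 2(4) = 28
S[7] = -28 - 2(-4) + 2(-8) = -36
S[8] = -(-36) - 2(28) + 2(-4) = -28
S[9] = -(-28) - 2(-36) + 2(28) = 156
S[10] = -156 - 2(-28) + 2(-36) = -172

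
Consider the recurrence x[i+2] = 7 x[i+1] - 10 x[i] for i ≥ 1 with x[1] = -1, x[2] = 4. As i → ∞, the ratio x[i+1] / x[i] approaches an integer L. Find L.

5

The characteristic equation is r^2 - 7r + 10 = 0, which factors as (r - 5)(r - 2) = 0.
So the roots are 5 and 2. Since |5| > |2| and the coefficient of 5^i is non-zero, the ratio tends to 5.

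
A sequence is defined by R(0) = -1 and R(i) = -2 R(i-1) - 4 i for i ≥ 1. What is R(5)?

R(1) = -2(-1) - 4 = -2
R(2) = -2(-2) - 8 = -4
R(3) = -2(-4) - 12 = -4
R(4) = -2(-4) - 16 = -8
R(5) = -2(-8) - 20 = -4

-4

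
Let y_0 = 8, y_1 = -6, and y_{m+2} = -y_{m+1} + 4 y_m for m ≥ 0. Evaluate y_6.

1318

y_2 = -(-6) + 4*8 = 38
y_3 = -38 + 4*(-6) = -62
y_4 = -(-62) + 4*38 = 214
y_5 = -214 + 4*(-62) = -462
y_6 = -(-462) + 4*214 = 1318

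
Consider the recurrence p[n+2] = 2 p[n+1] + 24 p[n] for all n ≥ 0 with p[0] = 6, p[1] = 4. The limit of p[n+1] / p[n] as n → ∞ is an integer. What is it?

6

The characteristic equation is r^2 - 2r - 24 = 0, which factors as (r - 6)(r + 4) = 0.
So the roots are 6 and -4. Since |6| > |-4| and the coefficient of 6^n is non-zero, the ratio tends to 6.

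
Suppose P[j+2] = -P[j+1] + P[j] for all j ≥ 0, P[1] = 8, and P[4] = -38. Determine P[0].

-7

Let P[0] = z.
P[2] = -8 + z
P[3] = 16 - z
P[4] = -24 + 2z
So -24 + 2z = -38, giving z = -7.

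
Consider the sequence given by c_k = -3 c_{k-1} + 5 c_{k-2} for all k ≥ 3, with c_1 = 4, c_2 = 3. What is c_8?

-7473

c_3 = -3·3 + 5·4 = 11
c_4 = -3·11 + 5·3 = -18
c_5 = -3·(-18) + 5·11 = 109
c_6 = -3·109 + 5·(-18) = -417
c_7 = -3·(-417) + 5·109 = 1796
c_8 = -3·1796 + 5·(-417) = -7473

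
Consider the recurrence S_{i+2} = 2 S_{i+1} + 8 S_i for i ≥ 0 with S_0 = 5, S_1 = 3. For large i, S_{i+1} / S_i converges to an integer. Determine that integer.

4

The characteristic equation is r^2 - 2r - 8 = 0, which factors as (r - 4)(r + 2) = 0.
So the roots are 4 and -2. Since |4| > |-2| and the coefficient of 4^i is non-zero, the ratio tends to 4.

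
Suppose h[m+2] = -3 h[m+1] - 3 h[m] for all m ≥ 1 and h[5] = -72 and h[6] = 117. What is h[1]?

5

Rearranging, h[m-2] = (h[m] + 3 h[m-1]) / -3.
h[4] = (117 + 3·(-72)) / -3 = -99/-3 = 33
h[3] = (-72 + 3·33) / -3 = 27/-3 = -9
h[2] = (33 + 3·(-9)) / -3 = 6/-3 = -2
h[1] = (-9 + 3·(-2)) / -3 = -15/-3 = 5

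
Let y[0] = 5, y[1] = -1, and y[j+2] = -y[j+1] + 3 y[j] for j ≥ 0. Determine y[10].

8779

y[2] = -(-1) + 3(5) = 16
y[3] = -16 + 3(-1) = -19
y[4] = -(-19) + 3(16) = 67
y[5] = -67 + 3(-19) = -124
y[6] = -(-124) + 3(67) = 325
y[7] = -325 + 3(-124) = -697
y[8] = -(-697) + 3(325) = 1672
y[9] = -1672 + 3(-697) = -3763
y[10] = -(-3763) + 3(1672) = 8779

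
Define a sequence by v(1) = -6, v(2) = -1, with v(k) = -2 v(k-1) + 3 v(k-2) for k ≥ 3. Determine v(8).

v(3) = -2*(-1) + 3*(-6) = -16
v(4) = -2*(-16) + 3*(-1) = 29
v(5) = -2*29 + 3*(-16) = -106
v(6) = -2*(-106) + 3*29 = 299
v(7) = -2*299 + 3*(-106) = -916
v(8) = -2*(-916) + 3*299 = 2729

2729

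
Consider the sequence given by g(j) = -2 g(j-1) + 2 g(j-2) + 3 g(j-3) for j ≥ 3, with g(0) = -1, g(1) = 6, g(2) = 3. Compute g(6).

g(3) = -2*3 + 2*6 + 3*(-1) = 3
g(4) = -2*3 + 2*3 + 3*6 = 18
g(5) = -2*18 + 2*3 + 3*3 = -21
g(6) = -2*(-21) + 2*18 + 3*3 = 87

87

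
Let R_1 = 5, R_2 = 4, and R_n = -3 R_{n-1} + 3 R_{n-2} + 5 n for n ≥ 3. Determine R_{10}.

R_3 = -3(4) + 3(5) + 15 = 18
R_4 = -3(18) + 3(4) + 20 = -22
R_5 = -3(-22) + 3(18) + 25 = 145
R_6 = -3(145) + 3(-22) + 30 = -471
R_7 = -3(-471) + 3(145) + 35 = 1883
R_8 = -3(1883) + 3(-471) + 40 = -7022
R_9 = -3(-7022) + 3(1883) + 45 = 26760
R_{10} = -3(26760) + 3(-7022) + 50 = -101296

-101296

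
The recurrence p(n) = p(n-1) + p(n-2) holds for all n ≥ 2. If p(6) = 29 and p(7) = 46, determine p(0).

Rearranging, p(n-2) = p(n) - p(n-1).
p(5) = 46 - 29 = 17
p(4) = 29 - 17 = 12
p(3) = 17 - 12 = 5
p(2) = 12 - 5 = 7
p(1) = 5 - 7 = -2
p(0) = 7 - (-2) = 9

9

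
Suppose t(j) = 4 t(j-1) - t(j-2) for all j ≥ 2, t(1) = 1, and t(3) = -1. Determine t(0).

Let t(0) = w.
t(2) = 4 - w
t(3) = 15 - 4w
So 15 - 4w = -1, giving w = 4.

4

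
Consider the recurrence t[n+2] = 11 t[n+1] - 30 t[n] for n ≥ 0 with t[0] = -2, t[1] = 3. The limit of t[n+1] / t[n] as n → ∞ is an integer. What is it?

The characteristic equation is r^2 - 11r + 30 = 0, which factors as (r - 6)(r - 5) = 0.
So the roots are 6 and 5. Since |6| > |5| and the coefficient of 6^n is non-zero, the ratio tends to 6.

6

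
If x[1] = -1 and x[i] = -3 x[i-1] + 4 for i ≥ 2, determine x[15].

-9565937

The fixed point is 4/(1 + 3) = 1, so x[i] - 1 = -3(x[i-1] - 1).
Hence x[i] = -2·(-3)^{i-1} + 1.
x[15] = -2·(-3)^{14} + 1 = -2·4782969 + 1 = -9565937.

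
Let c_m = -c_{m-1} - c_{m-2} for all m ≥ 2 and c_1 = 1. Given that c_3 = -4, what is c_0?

-4

Let c_0 = w.
c_2 = -1 - w
c_3 = w
So w = -4, giving w = -4.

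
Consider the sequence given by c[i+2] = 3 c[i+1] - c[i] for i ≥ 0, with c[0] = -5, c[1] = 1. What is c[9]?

c[2] = 3(1) - (-5) = 8
c[3] = 3(8) - 1 = 23
c[4] = 3(23) - 8 = 61
c[5] = 3(61) - 23 = 160
c[6] = 3(160) - 61 = 419
c[7] = 3(419) - 160 = 1097
c[8] = 3(1097) - 419 = 2872
c[9] = 3(2872) - 1097 = 7519

7519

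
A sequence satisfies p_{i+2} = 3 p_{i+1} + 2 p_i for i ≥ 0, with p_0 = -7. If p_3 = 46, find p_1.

8

Let p_1 = y.
p_2 = -14 + 3y
p_3 = -42 + 11y
So -42 + 11y = 46, giving y = 8.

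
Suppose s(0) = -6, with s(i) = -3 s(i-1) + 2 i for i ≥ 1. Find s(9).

s(1) = -3(-6) + 2 = 20
s(2) = -3(20) + 4 = -56
s(3) = -3(-56) + 6 = 174
s(4) = -3(174) + 8 = -514
s(5) = -3(-514) + 10 = 1552
s(6) = -3(1552) + 12 = -4644
s(7) = -3(-4644) + 14 = 13946
s(8) = -3(13946) + 16 = -41822
s(9) = -3(-41822) + 18 = 125484

125484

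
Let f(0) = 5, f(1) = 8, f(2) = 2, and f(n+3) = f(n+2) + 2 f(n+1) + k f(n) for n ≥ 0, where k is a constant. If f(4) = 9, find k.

f(3) = 18 + 5k
f(4) = 22 + 13k
So 22 + 13k = 9, giving k = -1.

-1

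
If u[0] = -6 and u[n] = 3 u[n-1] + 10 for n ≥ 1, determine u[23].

The fixed point is 10/(1 - 3) = -5, so u[n] + 5 = 3(u[n-1] + 5).
Hence u[n] = -1·3^n - 5.
u[23] = -1·3^{23} - 5 = -1·94143178827 - 5 = -94143178832.

-94143178832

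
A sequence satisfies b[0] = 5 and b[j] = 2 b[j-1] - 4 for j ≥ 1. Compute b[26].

The fixed point is -4/(1 - 2) = 4, so b[j] - 4 = 2(b[j-1] - 4).
Hence b[j] = 1·2^j + 4.
b[26] = 1·2^{26} + 4 = 1·67108864 + 4 = 67108868.

67108868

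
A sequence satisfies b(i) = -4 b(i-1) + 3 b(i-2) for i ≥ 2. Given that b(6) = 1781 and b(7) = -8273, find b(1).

1

Rearranging, b(i-2) = (b(i) + 4 b(i-1)) / 3.
b(5) = (-8273 + 4·1781) / 3 = -1149/3 = -383
b(4) = (1781 + 4·(-383)) / 3 = 249/3 = 83
b(3) = (-383 + 4·83) / 3 = -51/3 = -17
b(2) = (83 + 4·(-17)) / 3 = 15/3 = 5
b(1) = (-17 + 4·5) / 3 = 3/3 = 1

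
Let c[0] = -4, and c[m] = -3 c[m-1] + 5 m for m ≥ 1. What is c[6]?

c[1] = -3(-4) + 5 = 17
c[2] = -3(17) + 10 = -41
c[3] = -3(-41) + 15 = 138
c[4] = -3(138) + 20 = -394
c[5] = -3(-394) + 25 = 1207
c[6] = -3(1207) + 30 = -3591

-3591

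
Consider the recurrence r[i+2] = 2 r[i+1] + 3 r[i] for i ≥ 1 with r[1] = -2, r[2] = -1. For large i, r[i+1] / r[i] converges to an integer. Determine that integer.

3

The characteristic equation is r^2 - 2r - 3 = 0, which factors as (r - 3)(r + 1) = 0.
So the roots are 3 and -1. Since |3| > |-1| and the coefficient of 3^i is non-zero, the ratio tends to 3.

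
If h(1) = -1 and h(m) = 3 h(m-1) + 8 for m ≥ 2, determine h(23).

94143178823

The fixed point is 8/(1 - 3) = -4, so h(m) + 4 = 3(h(m-1) + 4).
Hence h(m) = 3·3^{m-1} - 4.
h(23) = 3·3^{22} - 4 = 3·31381059609 - 4 = 94143178823.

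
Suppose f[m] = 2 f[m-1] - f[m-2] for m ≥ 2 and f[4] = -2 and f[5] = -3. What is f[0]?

2

Rearranging, f[m-2] = -(f[m] - 2 f[m-1]).
f[3] = -(-3 - 2·(-2)) = -1
f[2] = -(-2 - 2·(-1)) = 0
f[1] = -(-1 - 2·0) = 1
f[0] = -(0 - 2·1) = 2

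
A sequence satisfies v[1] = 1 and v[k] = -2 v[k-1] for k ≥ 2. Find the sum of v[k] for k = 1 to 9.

171

v[2] = -2*1 = -2
v[3] = -2*(-2) = 4
v[4] = -2*4 = -8
v[5] = -2*(-8) = 16
v[6] = -2*16 = -32
v[7] = -2*(-32) = 64
v[8] = -2*64 = -128
v[9] = -2*(-128) = 256
Sum = 1 + (-2) + 4 + (-8) + 16 + (-32) + 64 + (-128) + 256 = 171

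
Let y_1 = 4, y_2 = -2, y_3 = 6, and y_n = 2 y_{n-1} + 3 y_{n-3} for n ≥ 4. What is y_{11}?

y_4 = 2·6 + 3·4 = 24
y_5 = 2·24 + 3·(-2) = 42
y_6 = 2·42 + 3·6 = 102
y_7 = 2·102 + 3·24 = 276
y_8 = 2·276 + 3·42 = 678
y_9 = 2·678 + 3·102 = 1662
y_{10} = 2·1662 + 3·276 = 4152
y_{11} = 2·4152 + 3·678 = 10338

10338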